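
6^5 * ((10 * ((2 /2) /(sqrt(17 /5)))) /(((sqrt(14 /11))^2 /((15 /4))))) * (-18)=-28868400 * sqrt(85) /119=-2236584.01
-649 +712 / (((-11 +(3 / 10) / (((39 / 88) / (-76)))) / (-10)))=-2171491 / 4059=-534.98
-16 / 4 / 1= -4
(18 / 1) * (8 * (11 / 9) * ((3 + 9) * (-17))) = -35904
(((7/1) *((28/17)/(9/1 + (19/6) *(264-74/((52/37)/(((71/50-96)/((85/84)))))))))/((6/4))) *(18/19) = 7644000/17246839277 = 0.00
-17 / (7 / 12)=-204 / 7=-29.14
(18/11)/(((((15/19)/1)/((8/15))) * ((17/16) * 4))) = 0.26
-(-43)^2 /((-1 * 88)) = 1849 /88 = 21.01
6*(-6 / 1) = -36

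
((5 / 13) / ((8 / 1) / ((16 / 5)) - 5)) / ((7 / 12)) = -0.26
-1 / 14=-0.07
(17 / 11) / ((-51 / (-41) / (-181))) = -224.88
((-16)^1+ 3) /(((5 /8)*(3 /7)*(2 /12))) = -1456 /5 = -291.20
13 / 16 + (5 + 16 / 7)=907 / 112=8.10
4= 4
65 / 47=1.38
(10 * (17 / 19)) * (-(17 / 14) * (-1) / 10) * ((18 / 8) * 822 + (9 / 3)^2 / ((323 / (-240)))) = 20237769 / 10108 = 2002.15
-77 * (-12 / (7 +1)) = 231 / 2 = 115.50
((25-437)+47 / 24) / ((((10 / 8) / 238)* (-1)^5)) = 1171079 / 15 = 78071.93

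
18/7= 2.57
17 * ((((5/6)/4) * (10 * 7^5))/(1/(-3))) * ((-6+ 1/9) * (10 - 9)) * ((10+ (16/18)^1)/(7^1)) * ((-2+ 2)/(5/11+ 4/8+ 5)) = 0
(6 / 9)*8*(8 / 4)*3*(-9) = -288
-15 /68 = -0.22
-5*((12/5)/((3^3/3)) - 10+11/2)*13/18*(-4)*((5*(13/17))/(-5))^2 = -279019/7803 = -35.76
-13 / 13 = -1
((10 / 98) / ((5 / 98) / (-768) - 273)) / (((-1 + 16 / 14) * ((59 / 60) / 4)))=-12902400 / 1212277543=-0.01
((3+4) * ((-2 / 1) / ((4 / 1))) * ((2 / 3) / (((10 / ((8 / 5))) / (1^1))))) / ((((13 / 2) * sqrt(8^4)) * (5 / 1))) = -7 / 39000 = -0.00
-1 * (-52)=52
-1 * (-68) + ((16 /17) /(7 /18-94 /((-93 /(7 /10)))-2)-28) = 1669640 /42857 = 38.96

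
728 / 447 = 1.63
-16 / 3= -5.33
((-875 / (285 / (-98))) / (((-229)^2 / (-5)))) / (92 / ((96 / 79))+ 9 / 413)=-283318000 / 747918943423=-0.00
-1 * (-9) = 9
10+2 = 12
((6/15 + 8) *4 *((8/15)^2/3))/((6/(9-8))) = 1792/3375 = 0.53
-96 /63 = -32 /21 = -1.52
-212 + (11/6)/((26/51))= -10837/52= -208.40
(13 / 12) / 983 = 13 / 11796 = 0.00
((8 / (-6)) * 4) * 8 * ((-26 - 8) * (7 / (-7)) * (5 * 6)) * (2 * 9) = -783360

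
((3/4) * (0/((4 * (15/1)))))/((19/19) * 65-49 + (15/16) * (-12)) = 0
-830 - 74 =-904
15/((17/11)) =165/17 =9.71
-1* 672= -672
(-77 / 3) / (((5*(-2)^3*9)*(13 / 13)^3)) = 77 / 1080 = 0.07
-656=-656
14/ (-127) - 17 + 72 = 6971/ 127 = 54.89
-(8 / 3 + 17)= -59 / 3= -19.67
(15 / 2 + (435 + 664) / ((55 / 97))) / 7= 214031 / 770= 277.96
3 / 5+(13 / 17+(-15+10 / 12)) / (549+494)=312323 / 531930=0.59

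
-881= -881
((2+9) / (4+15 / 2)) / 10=11 / 115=0.10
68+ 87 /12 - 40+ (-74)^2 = 5511.25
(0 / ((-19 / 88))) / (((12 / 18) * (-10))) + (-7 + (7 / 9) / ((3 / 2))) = -175 / 27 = -6.48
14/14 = 1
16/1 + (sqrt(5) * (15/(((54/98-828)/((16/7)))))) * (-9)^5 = 16 + 2204496 * sqrt(5)/901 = 5487.04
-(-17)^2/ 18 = -289/ 18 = -16.06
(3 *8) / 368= 0.07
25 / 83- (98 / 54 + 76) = -173708 / 2241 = -77.51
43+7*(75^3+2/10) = 14765847/5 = 2953169.40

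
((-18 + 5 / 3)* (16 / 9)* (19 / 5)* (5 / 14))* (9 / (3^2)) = -1064 / 27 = -39.41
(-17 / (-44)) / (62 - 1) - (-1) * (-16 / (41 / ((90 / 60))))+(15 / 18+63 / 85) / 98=-193519393 / 343749945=-0.56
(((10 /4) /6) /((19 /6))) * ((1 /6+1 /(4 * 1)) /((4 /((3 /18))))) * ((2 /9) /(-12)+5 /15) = 425 /590976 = 0.00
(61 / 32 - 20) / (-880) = 579 / 28160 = 0.02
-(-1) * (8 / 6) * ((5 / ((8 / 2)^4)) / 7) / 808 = 5 / 1085952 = 0.00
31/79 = 0.39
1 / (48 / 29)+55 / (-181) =2609 / 8688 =0.30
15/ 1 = 15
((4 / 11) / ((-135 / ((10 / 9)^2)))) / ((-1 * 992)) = 5 / 1491534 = 0.00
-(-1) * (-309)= -309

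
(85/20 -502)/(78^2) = -1991/24336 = -0.08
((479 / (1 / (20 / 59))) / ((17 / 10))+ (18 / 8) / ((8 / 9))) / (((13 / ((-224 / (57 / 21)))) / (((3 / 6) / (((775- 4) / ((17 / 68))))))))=-154195307 / 1528066488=-0.10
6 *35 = 210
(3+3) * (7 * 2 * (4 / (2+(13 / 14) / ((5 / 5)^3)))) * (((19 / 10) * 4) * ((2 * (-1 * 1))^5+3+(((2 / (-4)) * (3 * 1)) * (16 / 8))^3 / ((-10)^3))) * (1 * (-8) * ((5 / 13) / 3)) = 1726327232 / 66625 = 25911.10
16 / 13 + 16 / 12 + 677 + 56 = 28687 / 39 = 735.56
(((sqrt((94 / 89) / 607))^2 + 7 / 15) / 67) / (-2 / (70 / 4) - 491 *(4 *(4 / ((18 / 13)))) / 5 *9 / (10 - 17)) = 0.00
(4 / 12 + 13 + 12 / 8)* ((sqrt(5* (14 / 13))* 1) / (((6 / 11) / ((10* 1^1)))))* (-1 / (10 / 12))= -979* sqrt(910) / 39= -757.25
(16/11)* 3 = 48/11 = 4.36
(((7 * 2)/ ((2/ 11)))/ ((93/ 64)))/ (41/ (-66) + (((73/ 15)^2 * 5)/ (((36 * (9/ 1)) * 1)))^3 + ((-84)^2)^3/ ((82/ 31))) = 2296141025536512000/ 5754854733773268804272990509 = 0.00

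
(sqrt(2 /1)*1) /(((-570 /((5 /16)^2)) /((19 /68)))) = -5*sqrt(2) /104448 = -0.00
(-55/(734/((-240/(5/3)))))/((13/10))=39600/4771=8.30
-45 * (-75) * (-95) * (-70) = 22443750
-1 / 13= -0.08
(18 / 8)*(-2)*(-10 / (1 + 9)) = 9 / 2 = 4.50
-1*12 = -12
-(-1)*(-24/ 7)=-24/ 7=-3.43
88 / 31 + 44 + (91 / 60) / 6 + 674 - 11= 7924621 / 11160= 710.09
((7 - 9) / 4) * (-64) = 32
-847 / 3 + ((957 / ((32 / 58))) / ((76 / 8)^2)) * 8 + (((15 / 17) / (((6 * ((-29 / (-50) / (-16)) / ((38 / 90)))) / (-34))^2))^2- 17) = 222758922584052219820 / 15076889112609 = 14774859.78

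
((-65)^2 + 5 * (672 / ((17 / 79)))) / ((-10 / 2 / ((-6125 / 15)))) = 82629925 / 51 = 1620194.61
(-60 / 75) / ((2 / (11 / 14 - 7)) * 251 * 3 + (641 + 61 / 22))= -2552 / 1280555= -0.00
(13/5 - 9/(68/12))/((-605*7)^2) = 86/1524494125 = 0.00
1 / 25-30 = -749 / 25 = -29.96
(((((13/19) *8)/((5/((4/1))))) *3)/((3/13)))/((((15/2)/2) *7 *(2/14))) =15.18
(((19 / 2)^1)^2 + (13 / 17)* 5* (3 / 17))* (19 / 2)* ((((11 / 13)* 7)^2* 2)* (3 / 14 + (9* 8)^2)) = 9443751341871 / 30056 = 314205195.03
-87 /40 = -2.18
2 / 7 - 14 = -96 / 7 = -13.71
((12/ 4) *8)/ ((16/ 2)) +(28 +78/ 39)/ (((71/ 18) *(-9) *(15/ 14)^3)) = 36949/ 15975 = 2.31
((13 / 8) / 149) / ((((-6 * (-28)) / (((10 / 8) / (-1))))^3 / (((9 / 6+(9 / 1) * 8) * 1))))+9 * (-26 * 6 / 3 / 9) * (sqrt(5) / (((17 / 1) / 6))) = -312 * sqrt(5) / 17 - 1625 / 4921491456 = -41.04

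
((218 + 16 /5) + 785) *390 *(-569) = -223285842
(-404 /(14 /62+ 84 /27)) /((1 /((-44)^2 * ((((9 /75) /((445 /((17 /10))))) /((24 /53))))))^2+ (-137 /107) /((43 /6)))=-6163936048816033356 /4158028045061513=-1482.42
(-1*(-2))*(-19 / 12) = -19 / 6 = -3.17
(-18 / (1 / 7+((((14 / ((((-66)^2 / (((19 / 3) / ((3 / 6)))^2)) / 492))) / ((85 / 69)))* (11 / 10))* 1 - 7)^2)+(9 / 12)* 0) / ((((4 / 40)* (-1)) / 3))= 1672938815625 / 149324551614988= 0.01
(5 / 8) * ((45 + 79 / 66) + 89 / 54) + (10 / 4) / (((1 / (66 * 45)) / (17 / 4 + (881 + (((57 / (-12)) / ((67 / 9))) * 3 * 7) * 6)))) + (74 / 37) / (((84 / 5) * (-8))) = 13318805268035 / 2228688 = 5976074.38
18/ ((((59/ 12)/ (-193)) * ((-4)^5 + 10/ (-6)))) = 125064/ 181543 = 0.69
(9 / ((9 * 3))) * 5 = 5 / 3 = 1.67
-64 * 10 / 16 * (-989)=39560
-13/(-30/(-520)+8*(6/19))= -12844/2553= -5.03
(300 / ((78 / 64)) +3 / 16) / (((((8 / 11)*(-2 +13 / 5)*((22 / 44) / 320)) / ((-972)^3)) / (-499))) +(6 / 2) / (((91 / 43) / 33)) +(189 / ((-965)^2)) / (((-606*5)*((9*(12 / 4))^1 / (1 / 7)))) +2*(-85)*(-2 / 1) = 42511528473472676055817164659 / 256766669250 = 165564824272738725.24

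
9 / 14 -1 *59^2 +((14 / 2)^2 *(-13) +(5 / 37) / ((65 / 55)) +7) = -27678375 / 6734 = -4110.24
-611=-611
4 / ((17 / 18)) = 72 / 17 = 4.24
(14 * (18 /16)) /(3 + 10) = 63 /52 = 1.21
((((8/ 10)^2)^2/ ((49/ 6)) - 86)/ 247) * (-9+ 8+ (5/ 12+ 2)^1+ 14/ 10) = -17109391/ 17456250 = -0.98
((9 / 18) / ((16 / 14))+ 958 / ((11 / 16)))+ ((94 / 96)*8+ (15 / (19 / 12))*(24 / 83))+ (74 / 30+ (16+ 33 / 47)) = 92856099791 / 65224720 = 1423.63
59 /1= 59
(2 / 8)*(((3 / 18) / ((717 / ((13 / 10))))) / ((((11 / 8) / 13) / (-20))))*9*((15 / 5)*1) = -0.39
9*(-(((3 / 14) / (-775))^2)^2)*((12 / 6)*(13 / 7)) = -9477 / 48505054521875000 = -0.00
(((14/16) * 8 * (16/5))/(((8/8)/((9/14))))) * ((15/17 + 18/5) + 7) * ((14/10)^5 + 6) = 2498661504/1328125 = 1881.35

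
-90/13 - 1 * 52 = -58.92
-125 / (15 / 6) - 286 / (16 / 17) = -2831 / 8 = -353.88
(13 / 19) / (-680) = -13 / 12920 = -0.00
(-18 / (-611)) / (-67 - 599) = -1 / 22607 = -0.00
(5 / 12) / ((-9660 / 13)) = -13 / 23184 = -0.00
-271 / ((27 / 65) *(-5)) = 3523 / 27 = 130.48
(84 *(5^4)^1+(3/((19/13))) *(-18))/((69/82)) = 27245812/437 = 62347.40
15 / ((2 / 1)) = 15 / 2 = 7.50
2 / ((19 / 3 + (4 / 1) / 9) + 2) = 18 / 79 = 0.23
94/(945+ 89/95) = 95/956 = 0.10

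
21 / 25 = 0.84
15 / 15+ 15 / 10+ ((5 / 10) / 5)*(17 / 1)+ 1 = 26 / 5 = 5.20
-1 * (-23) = 23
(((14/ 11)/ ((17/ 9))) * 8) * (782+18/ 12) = 789768/ 187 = 4223.36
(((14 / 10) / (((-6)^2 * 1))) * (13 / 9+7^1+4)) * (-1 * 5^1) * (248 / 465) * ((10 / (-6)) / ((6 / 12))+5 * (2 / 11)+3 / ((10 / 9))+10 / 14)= -256144 / 200475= -1.28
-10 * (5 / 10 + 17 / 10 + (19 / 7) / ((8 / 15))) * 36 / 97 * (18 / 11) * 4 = -1322568 / 7469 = -177.07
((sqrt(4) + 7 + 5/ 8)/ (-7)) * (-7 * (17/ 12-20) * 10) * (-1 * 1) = 85855/ 48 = 1788.65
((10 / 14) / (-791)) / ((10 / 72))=-36 / 5537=-0.01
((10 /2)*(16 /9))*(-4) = -320 /9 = -35.56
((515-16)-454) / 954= 5 / 106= 0.05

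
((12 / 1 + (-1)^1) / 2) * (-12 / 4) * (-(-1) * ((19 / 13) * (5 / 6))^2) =-99275 / 4056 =-24.48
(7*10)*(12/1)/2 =420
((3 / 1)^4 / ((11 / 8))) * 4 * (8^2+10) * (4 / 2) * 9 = 313867.64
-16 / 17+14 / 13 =30 / 221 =0.14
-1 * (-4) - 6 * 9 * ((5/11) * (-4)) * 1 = 1124/11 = 102.18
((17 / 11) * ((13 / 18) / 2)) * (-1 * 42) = -1547 / 66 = -23.44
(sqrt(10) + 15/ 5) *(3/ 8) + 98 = 3 *sqrt(10)/ 8 + 793/ 8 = 100.31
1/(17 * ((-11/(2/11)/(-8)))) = 16/2057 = 0.01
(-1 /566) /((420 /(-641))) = 641 /237720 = 0.00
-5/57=-0.09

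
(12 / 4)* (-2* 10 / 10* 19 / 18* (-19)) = 120.33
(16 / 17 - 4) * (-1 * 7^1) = 364 / 17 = 21.41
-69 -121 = -190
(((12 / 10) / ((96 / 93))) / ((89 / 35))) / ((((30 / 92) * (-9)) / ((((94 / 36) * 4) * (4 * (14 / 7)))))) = -469154 / 36045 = -13.02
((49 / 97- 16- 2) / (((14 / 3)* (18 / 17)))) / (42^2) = -28849 / 14373072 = -0.00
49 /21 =7 /3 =2.33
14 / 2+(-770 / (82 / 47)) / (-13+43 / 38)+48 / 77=5800017 / 129437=44.81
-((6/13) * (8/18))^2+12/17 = 17164/25857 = 0.66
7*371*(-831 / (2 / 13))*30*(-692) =291214958580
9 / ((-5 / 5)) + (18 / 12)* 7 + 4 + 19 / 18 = 59 / 9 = 6.56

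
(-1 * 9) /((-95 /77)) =693 /95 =7.29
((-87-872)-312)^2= 1615441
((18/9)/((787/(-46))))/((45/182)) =-16744/35415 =-0.47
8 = 8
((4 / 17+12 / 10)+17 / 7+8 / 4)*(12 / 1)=41868 / 595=70.37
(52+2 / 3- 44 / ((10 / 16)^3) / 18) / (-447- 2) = -47986 / 505125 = -0.09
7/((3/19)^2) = 2527/9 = 280.78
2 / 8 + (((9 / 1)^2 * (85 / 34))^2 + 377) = 82767 / 2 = 41383.50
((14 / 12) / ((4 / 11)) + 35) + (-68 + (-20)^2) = 370.21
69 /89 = 0.78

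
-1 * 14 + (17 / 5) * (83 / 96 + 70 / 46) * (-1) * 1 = -244133 / 11040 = -22.11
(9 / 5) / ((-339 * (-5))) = 3 / 2825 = 0.00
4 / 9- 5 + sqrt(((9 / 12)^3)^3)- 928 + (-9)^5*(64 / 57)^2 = -244894577 / 3249 + 81*sqrt(3) / 512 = -75375.10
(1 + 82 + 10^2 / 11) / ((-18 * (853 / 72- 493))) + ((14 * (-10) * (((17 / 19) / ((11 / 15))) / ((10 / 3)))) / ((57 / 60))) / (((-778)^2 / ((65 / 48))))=1750687704121 / 166534635386504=0.01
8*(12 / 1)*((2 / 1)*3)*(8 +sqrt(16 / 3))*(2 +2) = 3072*sqrt(3) +18432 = 23752.86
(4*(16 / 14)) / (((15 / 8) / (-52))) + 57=-7327 / 105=-69.78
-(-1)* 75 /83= 75 /83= 0.90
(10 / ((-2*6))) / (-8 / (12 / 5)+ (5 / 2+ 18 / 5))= -25 / 83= -0.30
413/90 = 4.59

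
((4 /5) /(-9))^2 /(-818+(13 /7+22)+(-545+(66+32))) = -7 /1099575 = -0.00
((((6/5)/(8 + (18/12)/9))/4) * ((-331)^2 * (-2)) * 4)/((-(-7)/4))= -18398.58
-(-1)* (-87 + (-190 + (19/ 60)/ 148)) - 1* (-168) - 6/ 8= -974561/ 8880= -109.75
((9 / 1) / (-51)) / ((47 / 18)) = -54 / 799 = -0.07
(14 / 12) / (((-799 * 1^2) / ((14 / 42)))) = -7 / 14382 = -0.00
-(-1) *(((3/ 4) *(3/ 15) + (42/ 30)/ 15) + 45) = 13573/ 300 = 45.24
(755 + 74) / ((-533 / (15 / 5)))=-2487 / 533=-4.67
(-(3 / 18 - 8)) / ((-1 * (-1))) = 47 / 6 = 7.83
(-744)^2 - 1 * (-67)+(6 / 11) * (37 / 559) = 3404105069 / 6149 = 553603.04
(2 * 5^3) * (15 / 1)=3750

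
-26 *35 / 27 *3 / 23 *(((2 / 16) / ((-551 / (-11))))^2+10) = -88408666255 / 2011053024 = -43.96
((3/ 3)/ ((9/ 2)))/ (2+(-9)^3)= -2/ 6543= -0.00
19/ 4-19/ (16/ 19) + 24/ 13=-15.97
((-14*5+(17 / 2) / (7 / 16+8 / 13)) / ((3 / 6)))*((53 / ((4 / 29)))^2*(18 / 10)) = -48057672567 / 1460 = -32916214.09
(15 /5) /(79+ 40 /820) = 123 /3241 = 0.04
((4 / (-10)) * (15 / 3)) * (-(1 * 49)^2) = 4802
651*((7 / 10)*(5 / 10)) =4557 / 20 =227.85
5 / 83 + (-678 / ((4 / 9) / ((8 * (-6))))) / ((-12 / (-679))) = 4143258.06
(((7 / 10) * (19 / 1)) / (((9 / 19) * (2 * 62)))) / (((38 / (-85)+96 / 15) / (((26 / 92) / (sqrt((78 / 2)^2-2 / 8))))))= 79781 * sqrt(6083) / 22573157904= 0.00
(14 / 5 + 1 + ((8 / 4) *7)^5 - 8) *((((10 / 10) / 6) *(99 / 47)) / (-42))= -4225727 / 940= -4495.45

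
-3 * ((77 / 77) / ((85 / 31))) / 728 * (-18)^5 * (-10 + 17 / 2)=-32949342 / 7735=-4259.77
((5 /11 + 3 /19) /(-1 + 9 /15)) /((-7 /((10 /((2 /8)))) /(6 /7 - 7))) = -550400 /10241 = -53.74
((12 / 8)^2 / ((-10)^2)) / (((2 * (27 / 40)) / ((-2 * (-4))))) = 2 / 15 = 0.13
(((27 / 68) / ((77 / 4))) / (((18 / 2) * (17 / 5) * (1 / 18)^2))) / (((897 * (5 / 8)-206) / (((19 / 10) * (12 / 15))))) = 295488 / 315658805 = 0.00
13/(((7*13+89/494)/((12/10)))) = 38532/225215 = 0.17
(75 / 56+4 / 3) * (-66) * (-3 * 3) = 44451 / 28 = 1587.54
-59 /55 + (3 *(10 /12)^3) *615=1407959 /1320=1066.64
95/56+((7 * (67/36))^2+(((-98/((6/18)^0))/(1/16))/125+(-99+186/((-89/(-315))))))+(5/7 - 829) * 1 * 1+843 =73969100881/100926000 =732.90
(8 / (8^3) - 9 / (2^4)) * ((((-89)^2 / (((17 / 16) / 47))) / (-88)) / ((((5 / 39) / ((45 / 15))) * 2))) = 304903053 / 11968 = 25476.53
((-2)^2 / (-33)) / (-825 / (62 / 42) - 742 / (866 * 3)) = 13423 / 61920859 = 0.00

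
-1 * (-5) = 5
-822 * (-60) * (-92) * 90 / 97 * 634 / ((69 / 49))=-183861014400 / 97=-1895474375.26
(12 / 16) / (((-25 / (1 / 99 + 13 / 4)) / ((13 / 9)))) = -16783 / 118800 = -0.14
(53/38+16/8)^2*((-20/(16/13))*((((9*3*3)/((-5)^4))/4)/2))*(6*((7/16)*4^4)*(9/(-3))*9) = 9935525691/180500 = 55044.46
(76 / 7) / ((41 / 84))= 22.24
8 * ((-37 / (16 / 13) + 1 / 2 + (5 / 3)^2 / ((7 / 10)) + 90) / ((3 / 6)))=64921 / 63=1030.49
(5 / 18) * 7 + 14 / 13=707 / 234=3.02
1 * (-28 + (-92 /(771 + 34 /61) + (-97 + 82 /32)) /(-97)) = -1974051633 /73044880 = -27.03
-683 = -683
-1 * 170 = -170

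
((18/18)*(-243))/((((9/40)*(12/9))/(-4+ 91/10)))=-4131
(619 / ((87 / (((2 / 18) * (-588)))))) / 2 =-60662 / 261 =-232.42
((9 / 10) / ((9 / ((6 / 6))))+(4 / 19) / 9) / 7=211 / 11970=0.02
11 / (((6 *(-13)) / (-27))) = 99 / 26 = 3.81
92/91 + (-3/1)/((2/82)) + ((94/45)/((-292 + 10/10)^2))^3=-614267556373577214490481/5035433531213001837375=-121.99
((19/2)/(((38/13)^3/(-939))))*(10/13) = -793455/2888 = -274.74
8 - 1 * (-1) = 9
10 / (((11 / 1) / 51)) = 510 / 11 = 46.36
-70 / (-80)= 7 / 8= 0.88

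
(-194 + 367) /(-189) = -173 /189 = -0.92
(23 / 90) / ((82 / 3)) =23 / 2460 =0.01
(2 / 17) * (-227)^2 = 6062.24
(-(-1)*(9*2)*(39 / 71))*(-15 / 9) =-1170 / 71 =-16.48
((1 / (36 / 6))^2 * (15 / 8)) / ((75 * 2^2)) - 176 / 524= -253309 / 754560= -0.34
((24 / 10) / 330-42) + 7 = -9623 / 275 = -34.99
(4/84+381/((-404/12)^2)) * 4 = 328840/214221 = 1.54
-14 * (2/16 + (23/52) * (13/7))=-53/4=-13.25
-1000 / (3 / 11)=-11000 / 3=-3666.67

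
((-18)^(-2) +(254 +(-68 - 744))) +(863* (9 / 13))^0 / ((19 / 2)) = -3434381 / 6156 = -557.89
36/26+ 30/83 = 1884/1079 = 1.75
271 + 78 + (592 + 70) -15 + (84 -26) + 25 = 1079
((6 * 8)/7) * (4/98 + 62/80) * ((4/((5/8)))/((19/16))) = 30.15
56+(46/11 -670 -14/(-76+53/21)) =-609.63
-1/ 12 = -0.08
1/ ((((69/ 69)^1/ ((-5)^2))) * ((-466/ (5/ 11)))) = -0.02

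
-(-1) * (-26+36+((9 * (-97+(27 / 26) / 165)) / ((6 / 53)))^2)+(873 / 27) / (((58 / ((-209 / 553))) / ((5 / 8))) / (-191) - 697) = 59459525.56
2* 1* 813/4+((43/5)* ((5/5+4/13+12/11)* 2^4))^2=111792522437/1022450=109337.89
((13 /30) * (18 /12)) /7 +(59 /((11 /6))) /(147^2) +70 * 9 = 998485307 /1584660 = 630.09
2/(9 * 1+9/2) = 0.15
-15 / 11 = -1.36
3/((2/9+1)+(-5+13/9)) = -9/7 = -1.29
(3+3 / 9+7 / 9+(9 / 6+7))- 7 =101 / 18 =5.61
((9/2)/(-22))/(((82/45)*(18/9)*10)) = -81/14432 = -0.01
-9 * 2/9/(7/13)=-26/7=-3.71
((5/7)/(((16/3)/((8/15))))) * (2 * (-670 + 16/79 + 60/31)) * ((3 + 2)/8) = -4088985/68572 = -59.63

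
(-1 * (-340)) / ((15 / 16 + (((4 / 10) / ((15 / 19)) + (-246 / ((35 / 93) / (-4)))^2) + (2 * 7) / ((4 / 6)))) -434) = 19992000 / 401949215429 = 0.00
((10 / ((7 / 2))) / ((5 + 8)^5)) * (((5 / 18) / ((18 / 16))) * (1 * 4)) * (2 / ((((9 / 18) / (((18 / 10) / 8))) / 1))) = 160 / 23391459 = 0.00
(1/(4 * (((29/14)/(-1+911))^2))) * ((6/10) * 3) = 86847.11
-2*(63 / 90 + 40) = -407 / 5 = -81.40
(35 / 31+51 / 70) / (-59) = -4031 / 128030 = -0.03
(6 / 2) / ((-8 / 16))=-6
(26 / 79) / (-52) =-0.01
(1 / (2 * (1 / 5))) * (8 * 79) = 1580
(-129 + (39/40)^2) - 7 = -216079/1600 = -135.05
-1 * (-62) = 62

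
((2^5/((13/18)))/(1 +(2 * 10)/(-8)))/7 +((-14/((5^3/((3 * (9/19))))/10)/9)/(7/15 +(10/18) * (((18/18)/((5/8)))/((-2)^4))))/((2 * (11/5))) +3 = -1159149/893893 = -1.30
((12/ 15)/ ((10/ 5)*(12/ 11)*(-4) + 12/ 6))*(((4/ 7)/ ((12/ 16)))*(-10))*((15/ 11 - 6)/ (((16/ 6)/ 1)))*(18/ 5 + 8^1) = -23664/ 1295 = -18.27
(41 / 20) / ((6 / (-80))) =-82 / 3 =-27.33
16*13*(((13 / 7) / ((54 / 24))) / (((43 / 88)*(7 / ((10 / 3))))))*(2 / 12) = 27.88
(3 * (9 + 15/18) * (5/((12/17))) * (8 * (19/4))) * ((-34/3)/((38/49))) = -4177495/36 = -116041.53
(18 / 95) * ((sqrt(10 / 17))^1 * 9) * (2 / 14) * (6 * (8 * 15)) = 23328 * sqrt(170) / 2261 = 134.52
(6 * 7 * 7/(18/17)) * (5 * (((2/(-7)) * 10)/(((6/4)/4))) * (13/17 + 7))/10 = -24640/3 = -8213.33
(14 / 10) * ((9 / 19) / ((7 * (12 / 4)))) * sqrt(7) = 3 * sqrt(7) / 95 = 0.08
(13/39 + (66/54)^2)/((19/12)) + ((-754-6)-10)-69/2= -824233/1026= -803.35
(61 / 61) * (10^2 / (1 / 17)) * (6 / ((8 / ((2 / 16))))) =1275 / 8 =159.38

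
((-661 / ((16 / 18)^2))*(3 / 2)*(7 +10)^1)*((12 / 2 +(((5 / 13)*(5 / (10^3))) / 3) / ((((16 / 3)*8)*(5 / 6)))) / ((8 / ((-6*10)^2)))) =-24536072215557 / 425984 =-57598576.98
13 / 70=0.19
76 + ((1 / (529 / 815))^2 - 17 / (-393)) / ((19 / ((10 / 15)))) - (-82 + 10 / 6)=980541213787 / 6268718241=156.42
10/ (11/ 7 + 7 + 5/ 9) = 126/ 115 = 1.10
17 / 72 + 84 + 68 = 10961 / 72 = 152.24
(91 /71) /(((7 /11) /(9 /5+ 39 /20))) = 2145 /284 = 7.55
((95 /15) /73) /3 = 19 /657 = 0.03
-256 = -256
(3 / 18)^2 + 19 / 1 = 685 / 36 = 19.03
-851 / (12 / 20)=-4255 / 3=-1418.33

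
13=13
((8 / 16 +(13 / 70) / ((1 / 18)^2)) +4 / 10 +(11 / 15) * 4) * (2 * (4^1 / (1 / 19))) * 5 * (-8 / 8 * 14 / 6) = -1021516 / 9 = -113501.78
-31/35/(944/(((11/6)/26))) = -341/5154240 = -0.00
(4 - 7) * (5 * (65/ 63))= -15.48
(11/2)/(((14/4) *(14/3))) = 33/98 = 0.34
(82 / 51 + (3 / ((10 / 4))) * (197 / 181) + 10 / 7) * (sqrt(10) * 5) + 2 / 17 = 2 / 17 + 1402994 * sqrt(10) / 64617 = 68.78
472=472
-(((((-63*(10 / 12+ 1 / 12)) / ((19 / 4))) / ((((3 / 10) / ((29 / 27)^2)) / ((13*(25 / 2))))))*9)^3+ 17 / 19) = 1165253078179266896749708 / 3645153819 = 319671853655530.72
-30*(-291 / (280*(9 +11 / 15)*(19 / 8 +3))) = 13095 / 21973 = 0.60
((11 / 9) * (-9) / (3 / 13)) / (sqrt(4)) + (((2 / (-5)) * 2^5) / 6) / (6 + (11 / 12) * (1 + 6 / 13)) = -828659 / 34350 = -24.12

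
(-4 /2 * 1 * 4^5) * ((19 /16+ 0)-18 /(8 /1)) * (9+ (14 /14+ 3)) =28288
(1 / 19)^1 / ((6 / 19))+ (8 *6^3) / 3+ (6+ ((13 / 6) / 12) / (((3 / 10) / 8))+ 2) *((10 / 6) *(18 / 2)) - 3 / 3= 13813 / 18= 767.39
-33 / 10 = -3.30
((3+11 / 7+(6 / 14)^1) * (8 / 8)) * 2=10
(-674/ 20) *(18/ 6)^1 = -1011/ 10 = -101.10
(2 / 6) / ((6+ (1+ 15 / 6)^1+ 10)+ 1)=2 / 123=0.02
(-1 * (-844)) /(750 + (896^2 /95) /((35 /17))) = 200450 /1152973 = 0.17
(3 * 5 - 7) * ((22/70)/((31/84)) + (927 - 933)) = -6384/155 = -41.19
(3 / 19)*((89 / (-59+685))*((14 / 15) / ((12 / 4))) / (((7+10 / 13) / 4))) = 0.00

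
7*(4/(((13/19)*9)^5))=69330772/21924480357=0.00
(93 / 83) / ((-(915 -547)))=-93 / 30544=-0.00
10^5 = 100000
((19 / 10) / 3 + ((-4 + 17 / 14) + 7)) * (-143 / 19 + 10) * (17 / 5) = 40.77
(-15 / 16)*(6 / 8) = -45 / 64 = -0.70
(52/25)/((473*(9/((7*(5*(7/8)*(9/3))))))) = 637/14190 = 0.04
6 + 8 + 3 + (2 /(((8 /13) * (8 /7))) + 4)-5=603 /32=18.84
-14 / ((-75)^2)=-0.00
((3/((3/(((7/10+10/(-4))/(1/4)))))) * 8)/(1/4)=-1152/5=-230.40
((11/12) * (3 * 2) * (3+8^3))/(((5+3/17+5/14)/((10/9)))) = 568.75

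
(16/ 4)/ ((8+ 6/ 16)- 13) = -32/ 37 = -0.86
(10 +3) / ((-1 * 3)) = -13 / 3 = -4.33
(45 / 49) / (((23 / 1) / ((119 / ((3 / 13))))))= 3315 / 161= 20.59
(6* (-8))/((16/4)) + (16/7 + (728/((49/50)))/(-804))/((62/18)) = -168720/14539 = -11.60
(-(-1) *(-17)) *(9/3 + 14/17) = -65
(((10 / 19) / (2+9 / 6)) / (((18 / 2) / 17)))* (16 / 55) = 1088 / 13167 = 0.08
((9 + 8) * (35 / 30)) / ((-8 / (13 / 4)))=-1547 / 192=-8.06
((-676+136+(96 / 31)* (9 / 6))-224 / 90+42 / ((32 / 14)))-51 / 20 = -5825729 / 11160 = -522.02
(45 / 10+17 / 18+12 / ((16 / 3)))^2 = 59.20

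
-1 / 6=-0.17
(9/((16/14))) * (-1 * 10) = -315/4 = -78.75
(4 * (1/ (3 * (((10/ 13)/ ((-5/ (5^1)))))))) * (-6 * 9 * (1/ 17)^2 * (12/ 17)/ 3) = 1872/ 24565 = 0.08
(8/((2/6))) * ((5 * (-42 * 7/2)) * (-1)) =17640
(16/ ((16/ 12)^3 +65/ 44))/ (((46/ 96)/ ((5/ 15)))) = 2.89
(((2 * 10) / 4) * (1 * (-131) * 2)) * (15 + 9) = -31440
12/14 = 6/7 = 0.86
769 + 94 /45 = 34699 /45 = 771.09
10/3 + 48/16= 19/3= 6.33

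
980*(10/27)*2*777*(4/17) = 20305600/153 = 132716.34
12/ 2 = 6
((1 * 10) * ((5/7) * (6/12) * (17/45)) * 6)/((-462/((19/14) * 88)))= -6460/3087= -2.09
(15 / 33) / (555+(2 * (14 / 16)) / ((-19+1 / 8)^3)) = 17214755 / 21019205999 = 0.00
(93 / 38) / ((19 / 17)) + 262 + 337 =434059 / 722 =601.19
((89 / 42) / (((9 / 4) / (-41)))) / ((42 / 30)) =-36490 / 1323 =-27.58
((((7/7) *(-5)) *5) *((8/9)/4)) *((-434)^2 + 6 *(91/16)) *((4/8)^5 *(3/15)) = -7535605/1152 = -6541.32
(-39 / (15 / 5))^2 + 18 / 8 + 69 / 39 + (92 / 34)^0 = 9049 / 52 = 174.02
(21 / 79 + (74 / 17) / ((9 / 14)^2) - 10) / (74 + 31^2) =0.00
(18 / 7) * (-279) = -717.43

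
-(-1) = 1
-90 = -90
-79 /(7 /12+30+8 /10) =-4740 /1883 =-2.52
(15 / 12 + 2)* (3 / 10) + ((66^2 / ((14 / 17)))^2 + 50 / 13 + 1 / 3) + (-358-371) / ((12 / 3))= 2138628957379 / 76440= 27977877.52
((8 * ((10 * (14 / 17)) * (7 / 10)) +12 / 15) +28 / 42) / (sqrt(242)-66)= -12134 / 15895-6067 * sqrt(2) / 47685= -0.94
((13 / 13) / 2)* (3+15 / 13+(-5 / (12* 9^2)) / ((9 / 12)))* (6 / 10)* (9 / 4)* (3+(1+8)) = 39301 / 1170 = 33.59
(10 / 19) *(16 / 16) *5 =50 / 19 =2.63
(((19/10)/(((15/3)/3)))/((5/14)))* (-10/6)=-133/25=-5.32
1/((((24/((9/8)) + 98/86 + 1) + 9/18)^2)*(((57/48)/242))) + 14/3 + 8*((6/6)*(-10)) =-163490434726/2180490825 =-74.98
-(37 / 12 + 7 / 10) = -227 / 60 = -3.78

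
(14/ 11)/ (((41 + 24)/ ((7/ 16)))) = 49/ 5720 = 0.01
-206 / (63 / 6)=-412 / 21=-19.62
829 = 829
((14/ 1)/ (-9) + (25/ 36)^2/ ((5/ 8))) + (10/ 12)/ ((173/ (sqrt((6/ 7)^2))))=-152987/ 196182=-0.78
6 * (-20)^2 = 2400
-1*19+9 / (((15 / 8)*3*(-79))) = -7513 / 395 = -19.02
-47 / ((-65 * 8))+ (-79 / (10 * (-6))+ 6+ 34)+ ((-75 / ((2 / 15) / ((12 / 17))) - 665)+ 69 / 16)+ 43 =-10325183 / 10608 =-973.34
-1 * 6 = -6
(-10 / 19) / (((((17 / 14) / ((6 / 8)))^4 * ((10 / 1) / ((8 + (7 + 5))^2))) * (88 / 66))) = -14586075 / 6347596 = -2.30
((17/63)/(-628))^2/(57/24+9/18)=289/4500266526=0.00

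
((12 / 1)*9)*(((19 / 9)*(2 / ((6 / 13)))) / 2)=494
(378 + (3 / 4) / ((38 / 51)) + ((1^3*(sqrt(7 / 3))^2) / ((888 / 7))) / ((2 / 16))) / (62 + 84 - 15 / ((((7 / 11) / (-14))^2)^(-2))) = 561958036090 / 216392011047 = 2.60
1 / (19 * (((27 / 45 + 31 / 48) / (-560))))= -134400 / 5681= -23.66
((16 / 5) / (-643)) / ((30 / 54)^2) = -1296 / 80375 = -0.02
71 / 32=2.22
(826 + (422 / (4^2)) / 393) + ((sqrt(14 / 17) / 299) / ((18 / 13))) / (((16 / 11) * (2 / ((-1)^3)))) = 2597155 / 3144-11 * sqrt(238) / 225216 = 826.07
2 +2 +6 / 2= 7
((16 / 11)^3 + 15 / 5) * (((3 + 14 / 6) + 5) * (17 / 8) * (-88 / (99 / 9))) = -4262903 / 3993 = -1067.59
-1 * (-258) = 258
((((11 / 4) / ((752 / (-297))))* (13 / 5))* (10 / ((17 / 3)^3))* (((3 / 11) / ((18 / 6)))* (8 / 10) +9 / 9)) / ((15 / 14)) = -0.16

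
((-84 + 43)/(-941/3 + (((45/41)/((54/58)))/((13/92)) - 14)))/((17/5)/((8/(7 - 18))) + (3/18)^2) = -23601240/854232127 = -0.03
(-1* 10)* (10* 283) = -28300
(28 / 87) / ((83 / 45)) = 420 / 2407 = 0.17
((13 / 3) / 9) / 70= 13 / 1890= 0.01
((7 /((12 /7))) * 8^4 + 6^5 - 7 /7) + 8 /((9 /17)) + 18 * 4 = 221287 /9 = 24587.44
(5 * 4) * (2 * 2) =80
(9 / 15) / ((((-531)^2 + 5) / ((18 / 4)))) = 27 / 2819660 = 0.00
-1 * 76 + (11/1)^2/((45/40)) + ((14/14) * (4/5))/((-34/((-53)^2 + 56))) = -5486/153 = -35.86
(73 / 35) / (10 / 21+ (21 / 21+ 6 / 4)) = 0.70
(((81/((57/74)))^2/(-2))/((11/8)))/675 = -591408/99275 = -5.96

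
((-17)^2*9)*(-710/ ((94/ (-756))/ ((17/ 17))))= 698056380/ 47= 14852263.40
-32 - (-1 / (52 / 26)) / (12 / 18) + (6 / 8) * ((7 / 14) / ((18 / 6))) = -249 / 8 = -31.12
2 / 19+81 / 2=1543 / 38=40.61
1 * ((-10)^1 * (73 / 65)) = -146 / 13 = -11.23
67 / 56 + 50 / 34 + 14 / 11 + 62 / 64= 4.91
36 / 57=12 / 19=0.63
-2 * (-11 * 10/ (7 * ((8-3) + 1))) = 110/ 21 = 5.24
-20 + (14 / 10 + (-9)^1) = -138 / 5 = -27.60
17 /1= 17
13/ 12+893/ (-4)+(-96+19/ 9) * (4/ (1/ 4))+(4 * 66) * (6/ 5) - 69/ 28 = -1776667/ 1260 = -1410.05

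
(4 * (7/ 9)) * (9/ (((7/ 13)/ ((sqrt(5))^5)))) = 1300 * sqrt(5) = 2906.89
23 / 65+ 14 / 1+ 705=46758 / 65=719.35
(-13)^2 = 169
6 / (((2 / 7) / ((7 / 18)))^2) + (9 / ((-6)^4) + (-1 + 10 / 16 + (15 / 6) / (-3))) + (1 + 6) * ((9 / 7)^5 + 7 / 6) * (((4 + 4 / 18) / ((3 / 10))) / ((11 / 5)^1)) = 7512888539 / 34228656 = 219.49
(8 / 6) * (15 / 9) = 20 / 9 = 2.22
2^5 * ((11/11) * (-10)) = -320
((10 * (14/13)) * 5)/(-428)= -175/1391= -0.13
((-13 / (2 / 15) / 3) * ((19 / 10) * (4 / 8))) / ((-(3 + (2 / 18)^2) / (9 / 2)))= 180063 / 3904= 46.12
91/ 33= 2.76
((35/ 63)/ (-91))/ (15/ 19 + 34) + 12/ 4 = 1623982/ 541359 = 3.00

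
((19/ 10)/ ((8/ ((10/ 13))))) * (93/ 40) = 1767/ 4160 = 0.42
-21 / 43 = -0.49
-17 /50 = -0.34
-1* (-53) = 53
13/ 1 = 13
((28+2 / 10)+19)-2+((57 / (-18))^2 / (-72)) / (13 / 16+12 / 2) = 3988903 / 88290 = 45.18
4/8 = 0.50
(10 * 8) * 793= 63440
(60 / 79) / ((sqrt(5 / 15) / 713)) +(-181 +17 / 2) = -345 / 2 +42780 * sqrt(3) / 79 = 765.44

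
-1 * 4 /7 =-4 /7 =-0.57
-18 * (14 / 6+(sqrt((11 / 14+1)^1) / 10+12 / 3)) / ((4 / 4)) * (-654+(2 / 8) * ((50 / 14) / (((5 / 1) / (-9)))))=76316.18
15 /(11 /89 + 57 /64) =85440 /5777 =14.79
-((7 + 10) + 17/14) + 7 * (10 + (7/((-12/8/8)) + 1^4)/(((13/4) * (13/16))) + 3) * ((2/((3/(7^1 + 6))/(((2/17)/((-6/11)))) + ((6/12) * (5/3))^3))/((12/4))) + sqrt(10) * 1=-30377055/2761486 + sqrt(10)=-7.84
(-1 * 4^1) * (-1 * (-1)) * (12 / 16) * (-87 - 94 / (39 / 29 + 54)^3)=359705543441 / 1378173375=261.00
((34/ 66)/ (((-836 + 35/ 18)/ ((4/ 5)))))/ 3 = -136/ 825715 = -0.00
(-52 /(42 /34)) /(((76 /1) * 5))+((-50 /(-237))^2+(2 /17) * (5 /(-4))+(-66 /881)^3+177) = 153523007275747893463 /868410327452826690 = 176.79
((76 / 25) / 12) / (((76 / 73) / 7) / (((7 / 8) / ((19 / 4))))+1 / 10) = 135926 / 486855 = 0.28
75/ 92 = 0.82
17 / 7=2.43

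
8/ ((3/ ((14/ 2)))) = 56/ 3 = 18.67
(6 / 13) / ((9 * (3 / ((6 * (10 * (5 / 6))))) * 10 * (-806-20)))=-5 / 48321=-0.00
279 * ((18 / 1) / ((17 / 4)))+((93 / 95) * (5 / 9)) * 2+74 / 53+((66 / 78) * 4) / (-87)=22925904596 / 19361589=1184.09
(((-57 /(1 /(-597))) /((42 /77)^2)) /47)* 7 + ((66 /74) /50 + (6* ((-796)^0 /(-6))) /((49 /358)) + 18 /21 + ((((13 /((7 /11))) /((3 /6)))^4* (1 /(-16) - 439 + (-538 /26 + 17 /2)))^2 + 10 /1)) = 1585154255367302990622775708177 /1002498893900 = 1581202996843828229.01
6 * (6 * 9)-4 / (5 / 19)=1544 / 5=308.80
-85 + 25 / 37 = -84.32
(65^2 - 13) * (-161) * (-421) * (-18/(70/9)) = -3303568476/5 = -660713695.20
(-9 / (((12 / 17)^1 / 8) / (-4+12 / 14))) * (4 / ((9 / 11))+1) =39644 / 21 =1887.81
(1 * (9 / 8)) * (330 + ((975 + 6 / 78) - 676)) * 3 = 110403 / 52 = 2123.13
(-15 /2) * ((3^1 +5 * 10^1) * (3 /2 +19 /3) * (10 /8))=-62275 /16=-3892.19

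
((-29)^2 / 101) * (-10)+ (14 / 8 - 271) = -142417 / 404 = -352.52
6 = 6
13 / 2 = 6.50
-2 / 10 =-1 / 5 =-0.20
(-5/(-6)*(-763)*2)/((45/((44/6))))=-16786/81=-207.23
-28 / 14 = -2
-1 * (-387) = 387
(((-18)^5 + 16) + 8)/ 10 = -188954.40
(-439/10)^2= 192721/100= 1927.21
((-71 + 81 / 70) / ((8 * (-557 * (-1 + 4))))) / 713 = 4889 / 667196880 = 0.00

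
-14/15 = -0.93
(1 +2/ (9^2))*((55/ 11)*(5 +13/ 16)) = 12865/ 432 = 29.78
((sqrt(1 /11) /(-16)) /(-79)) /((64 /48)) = 3*sqrt(11) /55616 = 0.00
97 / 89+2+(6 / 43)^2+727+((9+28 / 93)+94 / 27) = 102324117401 / 137737557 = 742.89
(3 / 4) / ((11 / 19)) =57 / 44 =1.30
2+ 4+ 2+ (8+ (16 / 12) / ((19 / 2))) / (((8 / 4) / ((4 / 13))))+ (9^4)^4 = 1373087959939221037 / 741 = 1853020188851850.25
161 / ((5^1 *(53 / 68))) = 10948 / 265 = 41.31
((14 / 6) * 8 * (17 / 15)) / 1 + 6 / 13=12646 / 585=21.62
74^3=405224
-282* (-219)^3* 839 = 2485097392482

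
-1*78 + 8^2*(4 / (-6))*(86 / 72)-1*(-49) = -2159 / 27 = -79.96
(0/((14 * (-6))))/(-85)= 0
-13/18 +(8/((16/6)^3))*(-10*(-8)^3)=38867/18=2159.28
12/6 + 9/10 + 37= 399/10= 39.90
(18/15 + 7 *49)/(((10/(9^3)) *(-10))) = -1254609/500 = -2509.22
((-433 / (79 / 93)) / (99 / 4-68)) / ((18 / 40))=1073840 / 41001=26.19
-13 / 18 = -0.72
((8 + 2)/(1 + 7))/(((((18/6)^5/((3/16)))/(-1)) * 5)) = -1/5184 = -0.00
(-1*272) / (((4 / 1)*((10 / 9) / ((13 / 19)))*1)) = -3978 / 95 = -41.87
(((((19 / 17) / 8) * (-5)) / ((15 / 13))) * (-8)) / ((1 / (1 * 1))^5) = 247 / 51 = 4.84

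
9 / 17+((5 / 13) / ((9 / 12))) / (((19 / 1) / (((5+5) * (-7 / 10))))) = 4289 / 12597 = 0.34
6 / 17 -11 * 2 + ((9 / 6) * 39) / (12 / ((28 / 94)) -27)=-18175 / 1054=-17.24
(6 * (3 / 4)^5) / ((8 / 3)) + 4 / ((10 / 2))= 27319 / 20480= 1.33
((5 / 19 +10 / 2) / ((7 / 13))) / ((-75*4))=-13 / 399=-0.03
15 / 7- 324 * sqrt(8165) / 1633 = 15 / 7- 324 * sqrt(8165) / 1633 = -15.79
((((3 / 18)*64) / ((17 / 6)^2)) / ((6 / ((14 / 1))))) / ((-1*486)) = -448 / 70227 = -0.01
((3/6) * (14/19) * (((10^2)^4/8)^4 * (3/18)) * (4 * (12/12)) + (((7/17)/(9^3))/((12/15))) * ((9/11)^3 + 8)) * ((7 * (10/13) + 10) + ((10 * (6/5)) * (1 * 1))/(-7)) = 81973262483130904183535760000.00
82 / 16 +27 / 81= 131 / 24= 5.46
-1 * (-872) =872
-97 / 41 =-2.37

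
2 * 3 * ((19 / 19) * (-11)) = -66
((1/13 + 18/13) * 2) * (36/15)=456/65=7.02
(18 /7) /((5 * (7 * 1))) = 18 /245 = 0.07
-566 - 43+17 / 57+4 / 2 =-34582 / 57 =-606.70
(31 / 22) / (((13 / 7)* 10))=217 / 2860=0.08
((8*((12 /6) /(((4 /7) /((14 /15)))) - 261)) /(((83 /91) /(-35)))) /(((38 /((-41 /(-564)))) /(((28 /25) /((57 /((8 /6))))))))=11308452064 /2851728525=3.97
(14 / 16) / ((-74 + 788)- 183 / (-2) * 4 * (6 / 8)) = 7 / 7908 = 0.00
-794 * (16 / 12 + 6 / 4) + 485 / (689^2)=-3203890574 / 1424163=-2249.67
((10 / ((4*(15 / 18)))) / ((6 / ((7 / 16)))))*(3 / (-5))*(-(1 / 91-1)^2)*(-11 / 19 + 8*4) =725355 / 179816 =4.03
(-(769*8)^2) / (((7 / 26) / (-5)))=4920123520 / 7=702874788.57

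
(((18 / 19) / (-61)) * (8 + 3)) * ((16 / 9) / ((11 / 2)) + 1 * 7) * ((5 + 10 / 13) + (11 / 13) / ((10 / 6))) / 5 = -23664 / 15067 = -1.57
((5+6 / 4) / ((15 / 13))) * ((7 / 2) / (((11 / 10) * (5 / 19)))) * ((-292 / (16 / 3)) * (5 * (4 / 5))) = -1640821 / 110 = -14916.55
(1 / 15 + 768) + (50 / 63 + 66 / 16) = 1947923 / 2520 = 772.99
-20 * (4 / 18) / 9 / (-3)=40 / 243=0.16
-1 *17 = -17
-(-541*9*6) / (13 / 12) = 350568 / 13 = 26966.77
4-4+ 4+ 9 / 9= 5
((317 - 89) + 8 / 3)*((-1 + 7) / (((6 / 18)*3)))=1384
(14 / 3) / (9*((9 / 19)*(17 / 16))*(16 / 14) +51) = 3724 / 44829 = 0.08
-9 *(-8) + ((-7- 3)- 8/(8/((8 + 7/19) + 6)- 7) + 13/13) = 113001/1759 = 64.24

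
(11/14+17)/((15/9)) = 10.67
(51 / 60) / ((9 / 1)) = 17 / 180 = 0.09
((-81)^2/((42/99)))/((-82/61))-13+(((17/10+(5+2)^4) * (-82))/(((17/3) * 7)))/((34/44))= -29768901733/1658860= -17945.40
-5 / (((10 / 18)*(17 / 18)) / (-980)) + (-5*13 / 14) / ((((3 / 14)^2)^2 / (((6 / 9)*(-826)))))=5047640920 / 4131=1221893.23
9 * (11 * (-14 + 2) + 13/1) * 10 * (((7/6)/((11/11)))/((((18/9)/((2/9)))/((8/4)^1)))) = -8330/3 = -2776.67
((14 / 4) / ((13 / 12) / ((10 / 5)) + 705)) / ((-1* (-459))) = 4 / 370107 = 0.00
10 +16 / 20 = 54 / 5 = 10.80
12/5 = 2.40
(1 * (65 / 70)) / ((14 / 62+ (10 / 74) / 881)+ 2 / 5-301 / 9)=-591146595 / 20892884306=-0.03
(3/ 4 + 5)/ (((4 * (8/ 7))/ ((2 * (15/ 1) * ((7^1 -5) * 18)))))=21735/ 16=1358.44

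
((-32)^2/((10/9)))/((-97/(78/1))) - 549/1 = -625689/485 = -1290.08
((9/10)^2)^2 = 6561/10000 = 0.66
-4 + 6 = 2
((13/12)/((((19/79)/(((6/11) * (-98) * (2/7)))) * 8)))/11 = -0.78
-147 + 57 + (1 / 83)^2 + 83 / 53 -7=-34844509 / 365117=-95.43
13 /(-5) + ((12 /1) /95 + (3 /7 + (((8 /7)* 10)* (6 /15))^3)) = 609264 /6517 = 93.49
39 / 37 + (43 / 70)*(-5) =-1045 / 518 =-2.02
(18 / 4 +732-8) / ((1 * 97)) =1457 / 194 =7.51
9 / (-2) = -9 / 2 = -4.50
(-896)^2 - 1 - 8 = 802807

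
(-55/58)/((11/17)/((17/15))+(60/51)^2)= -3179/6554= -0.49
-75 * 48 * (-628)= 2260800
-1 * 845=-845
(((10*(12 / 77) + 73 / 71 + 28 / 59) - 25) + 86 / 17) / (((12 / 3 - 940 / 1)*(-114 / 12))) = -23139938 / 12189600423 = -0.00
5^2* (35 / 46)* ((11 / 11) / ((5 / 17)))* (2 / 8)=2975 / 184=16.17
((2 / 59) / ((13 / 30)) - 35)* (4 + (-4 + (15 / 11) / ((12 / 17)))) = -206975 / 3068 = -67.46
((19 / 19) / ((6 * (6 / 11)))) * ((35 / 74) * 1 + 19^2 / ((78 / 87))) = 123.18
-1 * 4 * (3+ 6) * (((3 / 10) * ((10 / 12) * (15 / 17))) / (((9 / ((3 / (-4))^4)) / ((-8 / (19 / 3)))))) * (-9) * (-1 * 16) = 32805 / 646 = 50.78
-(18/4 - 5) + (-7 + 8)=3/2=1.50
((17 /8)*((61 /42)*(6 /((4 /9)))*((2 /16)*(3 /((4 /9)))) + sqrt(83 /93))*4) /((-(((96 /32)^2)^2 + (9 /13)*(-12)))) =-121329 /62720-221*sqrt(7719) /175770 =-2.04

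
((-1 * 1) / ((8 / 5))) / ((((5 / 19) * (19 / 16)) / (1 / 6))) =-1 / 3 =-0.33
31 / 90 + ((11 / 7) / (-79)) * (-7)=3439 / 7110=0.48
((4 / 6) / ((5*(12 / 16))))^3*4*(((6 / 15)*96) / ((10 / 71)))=6.13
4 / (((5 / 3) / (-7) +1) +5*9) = 84 / 961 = 0.09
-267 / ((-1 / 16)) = 4272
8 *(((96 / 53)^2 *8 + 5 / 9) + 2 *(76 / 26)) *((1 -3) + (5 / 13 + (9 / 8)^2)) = -1040821349 / 11393304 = -91.35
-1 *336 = -336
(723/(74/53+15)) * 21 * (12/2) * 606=2925885564/869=3366956.92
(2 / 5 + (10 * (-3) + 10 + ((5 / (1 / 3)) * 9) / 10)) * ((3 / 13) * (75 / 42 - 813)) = 2078331 / 1820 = 1141.94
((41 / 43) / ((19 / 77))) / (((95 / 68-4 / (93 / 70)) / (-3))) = 59894604 / 8337485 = 7.18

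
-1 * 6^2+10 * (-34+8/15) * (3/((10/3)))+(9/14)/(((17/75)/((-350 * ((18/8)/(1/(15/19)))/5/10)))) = -4812249/12920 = -372.47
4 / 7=0.57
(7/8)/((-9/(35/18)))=-245/1296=-0.19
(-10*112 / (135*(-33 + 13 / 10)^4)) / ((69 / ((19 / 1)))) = -42560000 / 18812646882423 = -0.00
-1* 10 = -10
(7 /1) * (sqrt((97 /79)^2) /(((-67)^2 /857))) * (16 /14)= 665032 /354631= 1.88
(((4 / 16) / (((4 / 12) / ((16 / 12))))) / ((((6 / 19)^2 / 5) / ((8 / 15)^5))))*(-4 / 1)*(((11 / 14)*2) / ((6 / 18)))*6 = -260243456 / 1063125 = -244.79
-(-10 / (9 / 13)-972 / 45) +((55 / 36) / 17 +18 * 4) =110297 / 1020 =108.13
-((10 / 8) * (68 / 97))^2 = -7225 / 9409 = -0.77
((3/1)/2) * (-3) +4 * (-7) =-65/2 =-32.50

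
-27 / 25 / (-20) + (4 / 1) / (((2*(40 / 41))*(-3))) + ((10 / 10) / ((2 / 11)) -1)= 2903 / 750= 3.87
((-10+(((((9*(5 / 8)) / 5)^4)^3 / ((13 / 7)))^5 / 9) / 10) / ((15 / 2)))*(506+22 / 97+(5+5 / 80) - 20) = -40826793361793086793254159294418119019494293465146087538908270111137 / 66232166501889230127582284456300178633834231569535445998187315200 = -616.42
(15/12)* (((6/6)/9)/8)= 5/288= 0.02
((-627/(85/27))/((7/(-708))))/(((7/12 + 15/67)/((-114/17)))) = -1692703008/10115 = -167345.82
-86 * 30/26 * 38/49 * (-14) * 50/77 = 4902000/7007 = 699.59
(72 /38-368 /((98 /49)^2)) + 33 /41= -69565 /779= -89.30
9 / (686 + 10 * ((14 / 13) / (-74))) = 0.01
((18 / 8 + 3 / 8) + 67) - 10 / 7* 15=2699 / 56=48.20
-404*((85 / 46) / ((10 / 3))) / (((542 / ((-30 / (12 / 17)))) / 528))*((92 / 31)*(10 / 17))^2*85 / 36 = 17376040000 / 260431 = 66720.32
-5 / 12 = -0.42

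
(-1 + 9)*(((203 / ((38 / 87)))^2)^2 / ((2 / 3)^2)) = 839845270286.08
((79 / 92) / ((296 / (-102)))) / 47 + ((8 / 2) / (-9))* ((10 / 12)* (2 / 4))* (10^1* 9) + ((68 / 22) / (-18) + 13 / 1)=-243580631 / 63355248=-3.84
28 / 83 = 0.34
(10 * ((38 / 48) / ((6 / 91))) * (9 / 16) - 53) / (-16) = -1861 / 2048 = -0.91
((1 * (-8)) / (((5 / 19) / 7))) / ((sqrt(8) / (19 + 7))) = -6916 * sqrt(2) / 5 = -1956.14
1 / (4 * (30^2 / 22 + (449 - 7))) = 11 / 21248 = 0.00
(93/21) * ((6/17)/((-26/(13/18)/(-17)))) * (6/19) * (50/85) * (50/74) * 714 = 46500/703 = 66.15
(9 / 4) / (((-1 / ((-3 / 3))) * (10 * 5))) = 9 / 200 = 0.04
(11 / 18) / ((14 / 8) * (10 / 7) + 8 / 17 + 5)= 187 / 2439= 0.08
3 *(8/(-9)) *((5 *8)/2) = -160/3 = -53.33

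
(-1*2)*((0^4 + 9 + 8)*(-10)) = 340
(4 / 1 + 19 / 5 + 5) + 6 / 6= 69 / 5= 13.80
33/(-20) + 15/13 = -129/260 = -0.50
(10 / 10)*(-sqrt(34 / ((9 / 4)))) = -2*sqrt(34) / 3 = -3.89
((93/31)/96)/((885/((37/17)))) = 37/481440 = 0.00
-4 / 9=-0.44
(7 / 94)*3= 21 / 94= 0.22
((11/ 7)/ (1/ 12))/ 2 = 66/ 7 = 9.43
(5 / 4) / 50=1 / 40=0.02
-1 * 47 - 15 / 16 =-767 / 16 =-47.94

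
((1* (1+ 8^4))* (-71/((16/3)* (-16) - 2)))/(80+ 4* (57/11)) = 9599271/290296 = 33.07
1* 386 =386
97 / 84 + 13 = 1189 / 84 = 14.15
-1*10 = -10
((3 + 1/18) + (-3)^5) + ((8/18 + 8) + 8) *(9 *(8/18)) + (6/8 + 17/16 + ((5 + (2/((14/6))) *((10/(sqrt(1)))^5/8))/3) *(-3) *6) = -64488.07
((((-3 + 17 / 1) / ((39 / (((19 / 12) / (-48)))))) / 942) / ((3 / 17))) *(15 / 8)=-11305 / 84644352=-0.00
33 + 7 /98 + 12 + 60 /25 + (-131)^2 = 1204593 /70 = 17208.47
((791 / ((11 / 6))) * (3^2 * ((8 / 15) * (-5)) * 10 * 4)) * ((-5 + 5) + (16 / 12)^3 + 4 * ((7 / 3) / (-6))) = -1012480 / 3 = -337493.33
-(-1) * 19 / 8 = 19 / 8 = 2.38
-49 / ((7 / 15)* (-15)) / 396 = 7 / 396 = 0.02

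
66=66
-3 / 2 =-1.50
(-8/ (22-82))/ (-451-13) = -1/ 3480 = -0.00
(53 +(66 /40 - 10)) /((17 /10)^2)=4465 /289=15.45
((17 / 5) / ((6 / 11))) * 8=49.87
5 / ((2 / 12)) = 30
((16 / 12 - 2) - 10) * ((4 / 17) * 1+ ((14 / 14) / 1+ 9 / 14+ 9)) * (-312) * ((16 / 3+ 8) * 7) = 57441280 / 17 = 3378898.82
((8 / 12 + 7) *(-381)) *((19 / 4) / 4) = -3468.69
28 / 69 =0.41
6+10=16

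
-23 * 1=-23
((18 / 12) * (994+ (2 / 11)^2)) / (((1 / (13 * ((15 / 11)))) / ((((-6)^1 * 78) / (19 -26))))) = 16464855420 / 9317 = 1767184.22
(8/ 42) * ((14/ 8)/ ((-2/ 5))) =-5/ 6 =-0.83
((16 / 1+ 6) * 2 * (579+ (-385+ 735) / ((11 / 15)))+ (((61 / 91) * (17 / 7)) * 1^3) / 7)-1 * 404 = 205436085 / 4459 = 46072.23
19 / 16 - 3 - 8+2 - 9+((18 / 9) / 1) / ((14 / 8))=-1755 / 112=-15.67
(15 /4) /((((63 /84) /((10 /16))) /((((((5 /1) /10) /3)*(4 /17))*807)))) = 6725 /68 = 98.90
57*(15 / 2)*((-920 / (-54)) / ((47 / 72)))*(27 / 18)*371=291828600 / 47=6209119.15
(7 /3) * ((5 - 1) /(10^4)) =7 /7500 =0.00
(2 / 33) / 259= 2 / 8547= 0.00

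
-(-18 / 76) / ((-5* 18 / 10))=-1 / 38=-0.03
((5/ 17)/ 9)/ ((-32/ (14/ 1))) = -35/ 2448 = -0.01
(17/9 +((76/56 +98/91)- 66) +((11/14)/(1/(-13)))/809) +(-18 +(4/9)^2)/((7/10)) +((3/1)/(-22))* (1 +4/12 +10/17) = -97442288512/1115106993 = -87.38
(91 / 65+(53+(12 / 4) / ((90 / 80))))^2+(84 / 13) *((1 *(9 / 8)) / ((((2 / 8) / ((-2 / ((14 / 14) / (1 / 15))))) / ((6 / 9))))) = 3254.02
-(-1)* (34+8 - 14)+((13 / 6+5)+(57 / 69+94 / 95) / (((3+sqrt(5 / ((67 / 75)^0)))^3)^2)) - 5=633547 / 18240 - 35703* sqrt(5) / 17480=30.17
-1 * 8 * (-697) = 5576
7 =7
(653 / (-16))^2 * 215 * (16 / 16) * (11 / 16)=1008457285 / 4096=246205.39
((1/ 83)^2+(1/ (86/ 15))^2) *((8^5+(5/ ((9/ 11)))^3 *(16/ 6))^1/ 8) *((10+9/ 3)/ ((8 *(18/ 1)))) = 184735440248671/ 16045910384832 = 11.51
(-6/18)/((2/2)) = -1/3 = -0.33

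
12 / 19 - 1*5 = -83 / 19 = -4.37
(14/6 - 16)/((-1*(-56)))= -41/168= -0.24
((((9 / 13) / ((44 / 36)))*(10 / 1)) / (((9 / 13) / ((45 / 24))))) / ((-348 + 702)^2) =75 / 612656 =0.00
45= 45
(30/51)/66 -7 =-6.99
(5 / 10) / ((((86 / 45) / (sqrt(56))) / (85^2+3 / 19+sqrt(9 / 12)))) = 14147.43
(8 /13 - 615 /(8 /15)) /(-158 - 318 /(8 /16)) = 119861 /82576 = 1.45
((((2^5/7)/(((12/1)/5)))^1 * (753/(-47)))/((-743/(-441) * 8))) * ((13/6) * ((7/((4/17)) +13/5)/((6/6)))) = -44334381/279368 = -158.70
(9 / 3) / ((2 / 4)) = 6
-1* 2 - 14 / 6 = -13 / 3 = -4.33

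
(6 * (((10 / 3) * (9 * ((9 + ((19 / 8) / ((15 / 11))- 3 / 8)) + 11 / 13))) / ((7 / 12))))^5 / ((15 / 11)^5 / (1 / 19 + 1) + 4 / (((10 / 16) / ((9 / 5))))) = 5537079833840330388635172284006400 / 178661357911312003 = 30992039345122140.41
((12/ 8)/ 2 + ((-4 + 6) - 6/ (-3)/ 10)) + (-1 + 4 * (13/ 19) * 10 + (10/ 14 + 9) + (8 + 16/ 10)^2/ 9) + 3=695227/ 13300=52.27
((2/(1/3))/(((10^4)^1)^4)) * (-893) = -2679/5000000000000000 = -0.00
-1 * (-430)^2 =-184900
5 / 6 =0.83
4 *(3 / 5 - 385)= -7688 / 5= -1537.60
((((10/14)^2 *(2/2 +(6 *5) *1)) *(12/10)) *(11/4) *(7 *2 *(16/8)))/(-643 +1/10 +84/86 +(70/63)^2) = -356310900/156206309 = -2.28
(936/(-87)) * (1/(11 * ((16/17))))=-663/638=-1.04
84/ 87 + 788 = 22880/ 29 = 788.97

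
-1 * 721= -721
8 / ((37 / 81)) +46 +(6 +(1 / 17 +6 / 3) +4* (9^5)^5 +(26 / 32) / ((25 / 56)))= 90311566851635055667299632389 / 31450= 2871591950767410355081069.00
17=17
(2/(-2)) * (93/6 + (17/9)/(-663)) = -10879/702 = -15.50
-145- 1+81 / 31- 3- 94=-7452 / 31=-240.39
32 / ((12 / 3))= 8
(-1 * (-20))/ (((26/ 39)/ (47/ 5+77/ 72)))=3769/ 12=314.08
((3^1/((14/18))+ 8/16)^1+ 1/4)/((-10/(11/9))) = -0.56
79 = 79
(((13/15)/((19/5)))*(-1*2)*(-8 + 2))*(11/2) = 286/19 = 15.05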